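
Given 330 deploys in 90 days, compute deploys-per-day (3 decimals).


Formula: deployments per day = releases / days
= 330 / 90
= 3.667 deploys/day
(equivalently, 25.67 deploys/week)

3.667 deploys/day


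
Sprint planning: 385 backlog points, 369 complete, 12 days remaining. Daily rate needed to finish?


Formula: Required rate = Remaining points / Days left
Remaining = 385 - 369 = 16 points
Required rate = 16 / 12 = 1.33 points/day

1.33 points/day


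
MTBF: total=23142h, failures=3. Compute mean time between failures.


Formula: MTBF = Total operating time / Number of failures
MTBF = 23142 / 3
MTBF = 7714.0 hours

7714.0 hours


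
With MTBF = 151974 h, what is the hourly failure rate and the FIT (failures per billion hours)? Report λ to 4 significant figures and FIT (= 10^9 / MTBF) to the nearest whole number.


Formula: λ = 1 / MTBF; FIT = λ × 1e9 = 1e9 / MTBF
λ = 1 / 151974 ≈ 6.580e-06 failures/hour
FIT = 1e9 / 151974 ≈ 6580 failures per 1e9 hours (nearest whole number)

λ = 6.580e-06 /h, FIT = 6580


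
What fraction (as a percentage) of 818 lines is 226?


Coverage = covered / total * 100
Coverage = 226 / 818 * 100
Coverage = 27.63%

27.63%


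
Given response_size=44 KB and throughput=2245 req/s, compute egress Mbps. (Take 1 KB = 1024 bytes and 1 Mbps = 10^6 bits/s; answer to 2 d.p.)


Formula: Mbps = payload_bytes * RPS * 8 / 1e6
Payload per request = 44 KB = 44 * 1024 = 45056 bytes
Total bytes/sec = 45056 * 2245 = 101150720
Total bits/sec = 101150720 * 8 = 809205760
Mbps = 809205760 / 1e6 = 809.21

809.21 Mbps


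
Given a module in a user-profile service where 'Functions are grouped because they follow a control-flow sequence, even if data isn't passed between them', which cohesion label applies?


Reasoning: Grouped by order of execution within a routine, not by data flow
Type: Procedural cohesion

Procedural cohesion


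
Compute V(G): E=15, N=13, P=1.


Formula: V(G) = E - N + 2P
V(G) = 15 - 13 + 2*1
V(G) = 2 + 2
V(G) = 4

4


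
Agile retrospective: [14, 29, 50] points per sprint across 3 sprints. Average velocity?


Formula: Avg velocity = Total points / Number of sprints
Points: [14, 29, 50]
Sum = 14 + 29 + 50 = 93
Avg velocity = 93 / 3 = 31.0 points/sprint

31.0 points/sprint


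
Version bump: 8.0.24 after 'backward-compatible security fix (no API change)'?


Current: 8.0.24
Change category: 'backward-compatible security fix (no API change)' → patch bump
SemVer rule: patch bump → increment PATCH (MAJOR and MINOR unchanged)
New: 8.0.25

8.0.25


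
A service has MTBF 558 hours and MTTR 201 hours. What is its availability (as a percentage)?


Availability = MTBF / (MTBF + MTTR)
Availability = 558 / (558 + 201)
Availability = 558 / 759
Availability = 73.5178%

73.5178%


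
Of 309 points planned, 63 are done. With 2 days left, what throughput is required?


Formula: Required rate = Remaining points / Days left
Remaining = 309 - 63 = 246 points
Required rate = 246 / 2 = 123.0 points/day

123.0 points/day


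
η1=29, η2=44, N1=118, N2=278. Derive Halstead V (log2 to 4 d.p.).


Formula: V = N * log2(η), where N = N1 + N2 and η = η1 + η2
η = 29 + 44 = 73
N = 118 + 278 = 396
log2(73) ≈ 6.1898
V = 396 * 6.1898 = 2451.16

2451.16


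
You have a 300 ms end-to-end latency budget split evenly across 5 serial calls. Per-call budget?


Formula: per_stage = total_budget / stages
per_stage = 300 / 5
per_stage = 60.0 ms

60.0 ms


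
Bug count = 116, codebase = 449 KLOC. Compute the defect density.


Defect density = defects / KLOC
Defect density = 116 / 449
Defect density = 0.258 defects/KLOC

0.258 defects/KLOC


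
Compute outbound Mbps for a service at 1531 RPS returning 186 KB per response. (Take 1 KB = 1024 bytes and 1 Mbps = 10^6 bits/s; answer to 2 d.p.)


Formula: Mbps = payload_bytes * RPS * 8 / 1e6
Payload per request = 186 KB = 186 * 1024 = 190464 bytes
Total bytes/sec = 190464 * 1531 = 291600384
Total bits/sec = 291600384 * 8 = 2332803072
Mbps = 2332803072 / 1e6 = 2332.8

2332.8 Mbps


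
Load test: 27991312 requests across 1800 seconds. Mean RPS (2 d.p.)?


Formula: throughput = requests / seconds
throughput = 27991312 / 1800
throughput = 15550.73 requests/second

15550.73 requests/second


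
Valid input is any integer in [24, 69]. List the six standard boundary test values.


Range: [24, 69]
Boundaries: just below min, min, min+1, max-1, max, just above max
Values: [23, 24, 25, 68, 69, 70]

[23, 24, 25, 68, 69, 70]


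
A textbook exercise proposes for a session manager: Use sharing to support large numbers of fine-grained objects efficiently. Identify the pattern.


This matches the Flyweight pattern

Flyweight


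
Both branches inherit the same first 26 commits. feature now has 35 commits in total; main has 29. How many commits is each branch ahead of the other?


Common ancestor: commit #26
feature commits after divergence: 35 - 26 = 9
main commits after divergence: 29 - 26 = 3
feature is 9 commits ahead of main
main is 3 commits ahead of feature

feature ahead: 9, main ahead: 3


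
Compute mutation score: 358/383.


Mutation score = killed / total * 100
Mutation score = 358 / 383 * 100
Mutation score = 93.47%

93.47%


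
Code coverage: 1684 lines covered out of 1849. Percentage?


Coverage = covered / total * 100
Coverage = 1684 / 1849 * 100
Coverage = 91.08%

91.08%


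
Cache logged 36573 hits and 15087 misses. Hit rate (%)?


Formula: hit rate = hits / (hits + misses) * 100
hit rate = 36573 / (36573 + 15087) * 100
hit rate = 36573 / 51660 * 100
hit rate = 70.8%

70.8%


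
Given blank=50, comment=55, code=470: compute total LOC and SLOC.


Total LOC = blank + comment + code
Total LOC = 50 + 55 + 470 = 575
SLOC (source only) = code = 470

Total LOC: 575, SLOC: 470


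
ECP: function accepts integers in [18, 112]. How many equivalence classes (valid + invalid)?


Valid range: [18, 112]
Class 1: x < 18 — invalid
Class 2: 18 ≤ x ≤ 112 — valid
Class 3: x > 112 — invalid
Total equivalence classes: 3

3 equivalence classes


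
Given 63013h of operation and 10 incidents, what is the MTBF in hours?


Formula: MTBF = Total operating time / Number of failures
MTBF = 63013 / 10
MTBF = 6301.3 hours

6301.3 hours


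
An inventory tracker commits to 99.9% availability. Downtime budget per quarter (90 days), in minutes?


Formula: allowed downtime = period * (100 - SLA) / 100
Period (quarter (90 days)) = 129600 minutes
Unavailability fraction = (100 - 99.9) / 100
Allowed downtime = 129600 * (100 - 99.9) / 100
Allowed downtime = 129.6 minutes

129.6 minutes


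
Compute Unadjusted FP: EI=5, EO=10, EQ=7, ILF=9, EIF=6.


UFP = EI*4 + EO*5 + EQ*4 + ILF*10 + EIF*7
UFP = 5*4 + 10*5 + 7*4 + 9*10 + 6*7
UFP = 20 + 50 + 28 + 90 + 42
UFP = 230

230


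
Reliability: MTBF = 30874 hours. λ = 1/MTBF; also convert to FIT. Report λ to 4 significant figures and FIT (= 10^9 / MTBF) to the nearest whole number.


Formula: λ = 1 / MTBF; FIT = λ × 1e9 = 1e9 / MTBF
λ = 1 / 30874 ≈ 3.239e-05 failures/hour
FIT = 1e9 / 30874 ≈ 32390 failures per 1e9 hours (nearest whole number)

λ = 3.239e-05 /h, FIT = 32390


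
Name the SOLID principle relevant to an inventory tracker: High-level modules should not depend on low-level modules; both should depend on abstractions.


This describes the Dependency Inversion Principle (DIP)

Dependency Inversion Principle (DIP)


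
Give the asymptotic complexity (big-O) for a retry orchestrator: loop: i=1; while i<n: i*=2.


Reasoning: i doubles each step so iterations are log2(n)
Complexity: O(log n)

O(log n)


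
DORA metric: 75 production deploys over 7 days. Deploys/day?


Formula: deployments per day = releases / days
= 75 / 7
= 10.714 deploys/day
(equivalently, 75.0 deploys/week)

10.714 deploys/day


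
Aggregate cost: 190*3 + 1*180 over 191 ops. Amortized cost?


Formula: Amortized cost = Total cost / Operations
Total cost = (190 * 3) + (1 * 180)
Total cost = 570 + 180 = 750
Amortized = 750 / 191 = 3.9267

3.9267


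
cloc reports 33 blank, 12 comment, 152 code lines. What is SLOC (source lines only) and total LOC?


Total LOC = blank + comment + code
Total LOC = 33 + 12 + 152 = 197
SLOC (source only) = code = 152

Total LOC: 197, SLOC: 152


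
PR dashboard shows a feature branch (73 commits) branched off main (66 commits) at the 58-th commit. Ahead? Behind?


Common ancestor: commit #58
feature commits after divergence: 73 - 58 = 15
main commits after divergence: 66 - 58 = 8
feature is 15 commits ahead of main
main is 8 commits ahead of feature

feature ahead: 15, main ahead: 8


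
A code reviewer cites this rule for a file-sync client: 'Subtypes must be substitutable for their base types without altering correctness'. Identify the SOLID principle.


This describes the Liskov Substitution Principle (LSP)

Liskov Substitution Principle (LSP)


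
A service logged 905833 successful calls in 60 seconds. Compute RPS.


Formula: throughput = requests / seconds
throughput = 905833 / 60
throughput = 15097.22 requests/second

15097.22 requests/second


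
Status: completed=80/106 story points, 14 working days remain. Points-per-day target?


Formula: Required rate = Remaining points / Days left
Remaining = 106 - 80 = 26 points
Required rate = 26 / 14 = 1.86 points/day

1.86 points/day


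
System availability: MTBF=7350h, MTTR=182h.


Availability = MTBF / (MTBF + MTTR)
Availability = 7350 / (7350 + 182)
Availability = 7350 / 7532
Availability = 97.5836%

97.5836%


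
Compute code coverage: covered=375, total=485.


Coverage = covered / total * 100
Coverage = 375 / 485 * 100
Coverage = 77.32%

77.32%


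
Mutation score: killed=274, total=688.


Mutation score = killed / total * 100
Mutation score = 274 / 688 * 100
Mutation score = 39.83%

39.83%


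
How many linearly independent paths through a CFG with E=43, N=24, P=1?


Formula: V(G) = E - N + 2P
V(G) = 43 - 24 + 2*1
V(G) = 19 + 2
V(G) = 21

21


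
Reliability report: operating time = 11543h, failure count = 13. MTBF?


Formula: MTBF = Total operating time / Number of failures
MTBF = 11543 / 13
MTBF = 887.92 hours

887.92 hours


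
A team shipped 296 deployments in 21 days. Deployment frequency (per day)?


Formula: deployments per day = releases / days
= 296 / 21
= 14.095 deploys/day
(equivalently, 98.67 deploys/week)

14.095 deploys/day


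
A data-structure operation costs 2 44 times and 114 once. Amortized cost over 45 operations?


Formula: Amortized cost = Total cost / Operations
Total cost = (44 * 2) + (1 * 114)
Total cost = 88 + 114 = 202
Amortized = 202 / 45 = 4.4889

4.4889


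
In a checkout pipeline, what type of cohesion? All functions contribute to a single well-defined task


Reasoning: Best: single purpose
Type: Functional cohesion

Functional cohesion


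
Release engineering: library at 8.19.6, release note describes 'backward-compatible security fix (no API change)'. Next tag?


Current: 8.19.6
Change category: 'backward-compatible security fix (no API change)' → patch bump
SemVer rule: patch bump → increment PATCH (MAJOR and MINOR unchanged)
New: 8.19.7

8.19.7


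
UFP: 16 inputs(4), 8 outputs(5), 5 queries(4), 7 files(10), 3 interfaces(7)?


UFP = EI*4 + EO*5 + EQ*4 + ILF*10 + EIF*7
UFP = 16*4 + 8*5 + 5*4 + 7*10 + 3*7
UFP = 64 + 40 + 20 + 70 + 21
UFP = 215

215


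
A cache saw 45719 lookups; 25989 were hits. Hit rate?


Formula: hit rate = hits / (hits + misses) * 100
hit rate = 25989 / (25989 + 19730) * 100
hit rate = 25989 / 45719 * 100
hit rate = 56.85%

56.85%


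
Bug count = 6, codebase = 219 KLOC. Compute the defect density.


Defect density = defects / KLOC
Defect density = 6 / 219
Defect density = 0.027 defects/KLOC

0.027 defects/KLOC


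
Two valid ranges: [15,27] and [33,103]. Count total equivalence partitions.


Valid ranges: [15,27] and [33,103]
Class 1: x < 15 — invalid
Class 2: 15 ≤ x ≤ 27 — valid
Class 3: 27 < x < 33 — invalid (gap between ranges)
Class 4: 33 ≤ x ≤ 103 — valid
Class 5: x > 103 — invalid
Total equivalence classes: 5

5 equivalence classes


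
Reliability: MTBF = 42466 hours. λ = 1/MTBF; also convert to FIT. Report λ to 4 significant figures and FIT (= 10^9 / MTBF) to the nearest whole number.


Formula: λ = 1 / MTBF; FIT = λ × 1e9 = 1e9 / MTBF
λ = 1 / 42466 ≈ 2.355e-05 failures/hour
FIT = 1e9 / 42466 ≈ 23548 failures per 1e9 hours (nearest whole number)

λ = 2.355e-05 /h, FIT = 23548


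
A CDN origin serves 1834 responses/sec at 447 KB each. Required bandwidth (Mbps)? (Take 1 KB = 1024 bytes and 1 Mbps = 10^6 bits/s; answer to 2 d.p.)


Formula: Mbps = payload_bytes * RPS * 8 / 1e6
Payload per request = 447 KB = 447 * 1024 = 457728 bytes
Total bytes/sec = 457728 * 1834 = 839473152
Total bits/sec = 839473152 * 8 = 6715785216
Mbps = 6715785216 / 1e6 = 6715.79

6715.79 Mbps


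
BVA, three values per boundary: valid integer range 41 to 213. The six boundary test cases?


Range: [41, 213]
Boundaries: just below min, min, min+1, max-1, max, just above max
Values: [40, 41, 42, 212, 213, 214]

[40, 41, 42, 212, 213, 214]


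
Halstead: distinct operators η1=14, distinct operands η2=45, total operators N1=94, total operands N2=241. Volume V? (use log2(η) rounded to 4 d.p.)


Formula: V = N * log2(η), where N = N1 + N2 and η = η1 + η2
η = 14 + 45 = 59
N = 94 + 241 = 335
log2(59) ≈ 5.8826
V = 335 * 5.8826 = 1970.67

1970.67


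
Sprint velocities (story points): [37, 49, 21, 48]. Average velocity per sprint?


Formula: Avg velocity = Total points / Number of sprints
Points: [37, 49, 21, 48]
Sum = 37 + 49 + 21 + 48 = 155
Avg velocity = 155 / 4 = 38.75 points/sprint

38.75 points/sprint


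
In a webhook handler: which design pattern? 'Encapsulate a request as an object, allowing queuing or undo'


This matches the Command pattern

Command


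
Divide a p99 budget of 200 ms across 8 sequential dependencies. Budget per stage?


Formula: per_stage = total_budget / stages
per_stage = 200 / 8
per_stage = 25.0 ms

25.0 ms


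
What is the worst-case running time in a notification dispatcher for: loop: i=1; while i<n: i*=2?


Reasoning: i doubles each step so iterations are log2(n)
Complexity: O(log n)

O(log n)


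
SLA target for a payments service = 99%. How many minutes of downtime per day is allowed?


Formula: allowed downtime = period * (100 - SLA) / 100
Period (day) = 1440 minutes
Unavailability fraction = (100 - 99.0) / 100
Allowed downtime = 1440 * (100 - 99.0) / 100
Allowed downtime = 14.4 minutes

14.4 minutes


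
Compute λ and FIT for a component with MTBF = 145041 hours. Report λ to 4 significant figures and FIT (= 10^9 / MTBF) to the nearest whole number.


Formula: λ = 1 / MTBF; FIT = λ × 1e9 = 1e9 / MTBF
λ = 1 / 145041 ≈ 6.895e-06 failures/hour
FIT = 1e9 / 145041 ≈ 6895 failures per 1e9 hours (nearest whole number)

λ = 6.895e-06 /h, FIT = 6895


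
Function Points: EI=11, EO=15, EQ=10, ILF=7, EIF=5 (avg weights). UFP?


UFP = EI*4 + EO*5 + EQ*4 + ILF*10 + EIF*7
UFP = 11*4 + 15*5 + 10*4 + 7*10 + 5*7
UFP = 44 + 75 + 40 + 70 + 35
UFP = 264

264


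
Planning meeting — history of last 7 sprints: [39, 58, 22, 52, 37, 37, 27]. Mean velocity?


Formula: Avg velocity = Total points / Number of sprints
Points: [39, 58, 22, 52, 37, 37, 27]
Sum = 39 + 58 + 22 + 52 + 37 + 37 + 27 = 272
Avg velocity = 272 / 7 = 38.86 points/sprint

38.86 points/sprint


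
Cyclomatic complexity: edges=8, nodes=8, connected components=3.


Formula: V(G) = E - N + 2P
V(G) = 8 - 8 + 2*3
V(G) = 0 + 6
V(G) = 6

6


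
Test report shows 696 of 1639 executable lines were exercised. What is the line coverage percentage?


Coverage = covered / total * 100
Coverage = 696 / 1639 * 100
Coverage = 42.46%

42.46%


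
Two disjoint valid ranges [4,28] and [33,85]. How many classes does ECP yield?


Valid ranges: [4,28] and [33,85]
Class 1: x < 4 — invalid
Class 2: 4 ≤ x ≤ 28 — valid
Class 3: 28 < x < 33 — invalid (gap between ranges)
Class 4: 33 ≤ x ≤ 85 — valid
Class 5: x > 85 — invalid
Total equivalence classes: 5

5 equivalence classes


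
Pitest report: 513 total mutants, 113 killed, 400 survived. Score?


Mutation score = killed / total * 100
Mutation score = 113 / 513 * 100
Mutation score = 22.03%

22.03%


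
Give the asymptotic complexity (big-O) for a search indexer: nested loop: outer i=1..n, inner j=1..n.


Reasoning: n iterations times n iterations
Complexity: O(n^2)

O(n^2)


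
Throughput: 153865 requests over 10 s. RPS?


Formula: throughput = requests / seconds
throughput = 153865 / 10
throughput = 15386.5 requests/second

15386.5 requests/second


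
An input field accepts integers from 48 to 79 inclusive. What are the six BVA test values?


Range: [48, 79]
Boundaries: just below min, min, min+1, max-1, max, just above max
Values: [47, 48, 49, 78, 79, 80]

[47, 48, 49, 78, 79, 80]


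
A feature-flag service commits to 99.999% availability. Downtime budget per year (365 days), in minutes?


Formula: allowed downtime = period * (100 - SLA) / 100
Period (year (365 days)) = 525600 minutes
Unavailability fraction = (100 - 99.999) / 100
Allowed downtime = 525600 * (100 - 99.999) / 100
Allowed downtime = 5.256 minutes

5.256 minutes


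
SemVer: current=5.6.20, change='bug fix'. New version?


Current: 5.6.20
Change category: 'bug fix' → patch bump
SemVer rule: patch bump → increment PATCH (MAJOR and MINOR unchanged)
New: 5.6.21

5.6.21


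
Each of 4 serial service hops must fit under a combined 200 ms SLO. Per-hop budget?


Formula: per_stage = total_budget / stages
per_stage = 200 / 4
per_stage = 50.0 ms

50.0 ms


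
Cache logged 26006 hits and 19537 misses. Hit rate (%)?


Formula: hit rate = hits / (hits + misses) * 100
hit rate = 26006 / (26006 + 19537) * 100
hit rate = 26006 / 45543 * 100
hit rate = 57.1%

57.1%


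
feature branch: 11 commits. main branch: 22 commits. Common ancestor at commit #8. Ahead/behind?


Common ancestor: commit #8
feature commits after divergence: 11 - 8 = 3
main commits after divergence: 22 - 8 = 14
feature is 3 commits ahead of main
main is 14 commits ahead of feature

feature ahead: 3, main ahead: 14


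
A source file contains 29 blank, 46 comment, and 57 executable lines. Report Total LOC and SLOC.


Total LOC = blank + comment + code
Total LOC = 29 + 46 + 57 = 132
SLOC (source only) = code = 57

Total LOC: 132, SLOC: 57


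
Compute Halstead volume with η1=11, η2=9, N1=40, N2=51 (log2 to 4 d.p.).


Formula: V = N * log2(η), where N = N1 + N2 and η = η1 + η2
η = 11 + 9 = 20
N = 40 + 51 = 91
log2(20) ≈ 4.3219
V = 91 * 4.3219 = 393.29

393.29


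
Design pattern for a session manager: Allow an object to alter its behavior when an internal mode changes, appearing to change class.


This matches the State pattern

State


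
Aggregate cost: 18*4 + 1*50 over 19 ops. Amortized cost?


Formula: Amortized cost = Total cost / Operations
Total cost = (18 * 4) + (1 * 50)
Total cost = 72 + 50 = 122
Amortized = 122 / 19 = 6.4211

6.4211


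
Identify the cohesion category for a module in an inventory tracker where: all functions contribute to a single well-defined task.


Reasoning: Best: single purpose
Type: Functional cohesion

Functional cohesion


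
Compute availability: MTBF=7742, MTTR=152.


Availability = MTBF / (MTBF + MTTR)
Availability = 7742 / (7742 + 152)
Availability = 7742 / 7894
Availability = 98.0745%

98.0745%


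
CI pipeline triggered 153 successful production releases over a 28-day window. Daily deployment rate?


Formula: deployments per day = releases / days
= 153 / 28
= 5.464 deploys/day
(equivalently, 38.25 deploys/week)

5.464 deploys/day


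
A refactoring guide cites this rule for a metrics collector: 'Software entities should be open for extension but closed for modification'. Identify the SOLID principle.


This describes the Open/Closed Principle (OCP)

Open/Closed Principle (OCP)


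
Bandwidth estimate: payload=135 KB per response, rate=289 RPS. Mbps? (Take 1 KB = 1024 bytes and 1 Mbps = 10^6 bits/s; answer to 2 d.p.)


Formula: Mbps = payload_bytes * RPS * 8 / 1e6
Payload per request = 135 KB = 135 * 1024 = 138240 bytes
Total bytes/sec = 138240 * 289 = 39951360
Total bits/sec = 39951360 * 8 = 319610880
Mbps = 319610880 / 1e6 = 319.61

319.61 Mbps


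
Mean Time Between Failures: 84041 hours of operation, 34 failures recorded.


Formula: MTBF = Total operating time / Number of failures
MTBF = 84041 / 34
MTBF = 2471.79 hours

2471.79 hours


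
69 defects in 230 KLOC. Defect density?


Defect density = defects / KLOC
Defect density = 69 / 230
Defect density = 0.3 defects/KLOC

0.3 defects/KLOC


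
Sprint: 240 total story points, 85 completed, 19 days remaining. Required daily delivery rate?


Formula: Required rate = Remaining points / Days left
Remaining = 240 - 85 = 155 points
Required rate = 155 / 19 = 8.16 points/day

8.16 points/day


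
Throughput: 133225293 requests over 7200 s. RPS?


Formula: throughput = requests / seconds
throughput = 133225293 / 7200
throughput = 18503.51 requests/second

18503.51 requests/second


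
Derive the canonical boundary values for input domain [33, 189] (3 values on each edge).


Range: [33, 189]
Boundaries: just below min, min, min+1, max-1, max, just above max
Values: [32, 33, 34, 188, 189, 190]

[32, 33, 34, 188, 189, 190]


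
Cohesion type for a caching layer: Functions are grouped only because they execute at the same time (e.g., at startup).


Reasoning: Related by timing only
Type: Temporal cohesion

Temporal cohesion


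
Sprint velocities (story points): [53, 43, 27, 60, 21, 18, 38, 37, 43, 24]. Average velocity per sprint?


Formula: Avg velocity = Total points / Number of sprints
Points: [53, 43, 27, 60, 21, 18, 38, 37, 43, 24]
Sum = 53 + 43 + 27 + 60 + 21 + 18 + 38 + 37 + 43 + 24 = 364
Avg velocity = 364 / 10 = 36.4 points/sprint

36.4 points/sprint


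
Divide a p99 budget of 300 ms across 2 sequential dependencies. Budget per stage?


Formula: per_stage = total_budget / stages
per_stage = 300 / 2
per_stage = 150.0 ms

150.0 ms


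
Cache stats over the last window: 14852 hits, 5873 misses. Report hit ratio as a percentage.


Formula: hit rate = hits / (hits + misses) * 100
hit rate = 14852 / (14852 + 5873) * 100
hit rate = 14852 / 20725 * 100
hit rate = 71.66%

71.66%


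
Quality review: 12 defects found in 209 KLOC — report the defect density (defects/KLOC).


Defect density = defects / KLOC
Defect density = 12 / 209
Defect density = 0.057 defects/KLOC

0.057 defects/KLOC


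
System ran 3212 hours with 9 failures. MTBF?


Formula: MTBF = Total operating time / Number of failures
MTBF = 3212 / 9
MTBF = 356.89 hours

356.89 hours


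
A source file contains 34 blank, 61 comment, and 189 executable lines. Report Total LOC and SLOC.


Total LOC = blank + comment + code
Total LOC = 34 + 61 + 189 = 284
SLOC (source only) = code = 189

Total LOC: 284, SLOC: 189


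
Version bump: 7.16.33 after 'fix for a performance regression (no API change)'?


Current: 7.16.33
Change category: 'fix for a performance regression (no API change)' → patch bump
SemVer rule: patch bump → increment PATCH (MAJOR and MINOR unchanged)
New: 7.16.34

7.16.34


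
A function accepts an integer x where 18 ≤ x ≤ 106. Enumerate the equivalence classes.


Valid range: [18, 106]
Class 1: x < 18 — invalid
Class 2: 18 ≤ x ≤ 106 — valid
Class 3: x > 106 — invalid
Total equivalence classes: 3

3 equivalence classes


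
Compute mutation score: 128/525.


Mutation score = killed / total * 100
Mutation score = 128 / 525 * 100
Mutation score = 24.38%

24.38%


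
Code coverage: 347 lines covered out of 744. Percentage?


Coverage = covered / total * 100
Coverage = 347 / 744 * 100
Coverage = 46.64%

46.64%


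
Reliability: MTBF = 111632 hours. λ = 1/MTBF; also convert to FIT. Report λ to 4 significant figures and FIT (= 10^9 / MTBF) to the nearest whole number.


Formula: λ = 1 / MTBF; FIT = λ × 1e9 = 1e9 / MTBF
λ = 1 / 111632 ≈ 8.958e-06 failures/hour
FIT = 1e9 / 111632 ≈ 8958 failures per 1e9 hours (nearest whole number)

λ = 8.958e-06 /h, FIT = 8958


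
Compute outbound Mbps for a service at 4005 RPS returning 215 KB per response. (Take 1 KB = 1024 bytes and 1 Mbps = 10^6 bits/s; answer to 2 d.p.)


Formula: Mbps = payload_bytes * RPS * 8 / 1e6
Payload per request = 215 KB = 215 * 1024 = 220160 bytes
Total bytes/sec = 220160 * 4005 = 881740800
Total bits/sec = 881740800 * 8 = 7053926400
Mbps = 7053926400 / 1e6 = 7053.93

7053.93 Mbps


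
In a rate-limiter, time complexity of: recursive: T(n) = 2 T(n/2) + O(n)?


Reasoning: master theorem case 2 (merge-sort recurrence)
Complexity: O(n log n)

O(n log n)


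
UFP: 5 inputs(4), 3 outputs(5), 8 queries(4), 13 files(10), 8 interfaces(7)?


UFP = EI*4 + EO*5 + EQ*4 + ILF*10 + EIF*7
UFP = 5*4 + 3*5 + 8*4 + 13*10 + 8*7
UFP = 20 + 15 + 32 + 130 + 56
UFP = 253

253


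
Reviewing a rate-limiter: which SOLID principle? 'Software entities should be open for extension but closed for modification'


This describes the Open/Closed Principle (OCP)

Open/Closed Principle (OCP)


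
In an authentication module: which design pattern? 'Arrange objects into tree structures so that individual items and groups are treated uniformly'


This matches the Composite pattern

Composite


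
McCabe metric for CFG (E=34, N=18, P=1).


Formula: V(G) = E - N + 2P
V(G) = 34 - 18 + 2*1
V(G) = 16 + 2
V(G) = 18

18


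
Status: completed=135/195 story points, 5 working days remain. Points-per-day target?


Formula: Required rate = Remaining points / Days left
Remaining = 195 - 135 = 60 points
Required rate = 60 / 5 = 12.0 points/day

12.0 points/day


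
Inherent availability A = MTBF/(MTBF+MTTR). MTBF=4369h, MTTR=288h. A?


Availability = MTBF / (MTBF + MTTR)
Availability = 4369 / (4369 + 288)
Availability = 4369 / 4657
Availability = 93.8158%

93.8158%


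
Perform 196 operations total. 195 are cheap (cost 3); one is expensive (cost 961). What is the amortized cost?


Formula: Amortized cost = Total cost / Operations
Total cost = (195 * 3) + (1 * 961)
Total cost = 585 + 961 = 1546
Amortized = 1546 / 196 = 7.8878

7.8878


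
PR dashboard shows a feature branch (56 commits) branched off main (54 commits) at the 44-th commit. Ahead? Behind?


Common ancestor: commit #44
feature commits after divergence: 56 - 44 = 12
main commits after divergence: 54 - 44 = 10
feature is 12 commits ahead of main
main is 10 commits ahead of feature

feature ahead: 12, main ahead: 10


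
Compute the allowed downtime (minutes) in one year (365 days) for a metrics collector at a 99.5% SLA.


Formula: allowed downtime = period * (100 - SLA) / 100
Period (year (365 days)) = 525600 minutes
Unavailability fraction = (100 - 99.5) / 100
Allowed downtime = 525600 * (100 - 99.5) / 100
Allowed downtime = 2628.0 minutes

2628.0 minutes


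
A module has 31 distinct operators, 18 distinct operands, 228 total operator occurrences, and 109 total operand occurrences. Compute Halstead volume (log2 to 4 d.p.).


Formula: V = N * log2(η), where N = N1 + N2 and η = η1 + η2
η = 31 + 18 = 49
N = 228 + 109 = 337
log2(49) ≈ 5.6147
V = 337 * 5.6147 = 1892.15

1892.15


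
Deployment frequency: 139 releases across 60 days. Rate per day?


Formula: deployments per day = releases / days
= 139 / 60
= 2.317 deploys/day
(equivalently, 16.22 deploys/week)

2.317 deploys/day


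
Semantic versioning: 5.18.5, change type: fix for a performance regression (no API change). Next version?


Current: 5.18.5
Change category: 'fix for a performance regression (no API change)' → patch bump
SemVer rule: patch bump → increment PATCH (MAJOR and MINOR unchanged)
New: 5.18.6

5.18.6


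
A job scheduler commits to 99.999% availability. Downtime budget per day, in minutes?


Formula: allowed downtime = period * (100 - SLA) / 100
Period (day) = 1440 minutes
Unavailability fraction = (100 - 99.999) / 100
Allowed downtime = 1440 * (100 - 99.999) / 100
Allowed downtime = 0.0144 minutes

0.0144 minutes


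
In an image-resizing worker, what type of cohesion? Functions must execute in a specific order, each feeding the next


Reasoning: Output of one is input to next
Type: Sequential cohesion

Sequential cohesion


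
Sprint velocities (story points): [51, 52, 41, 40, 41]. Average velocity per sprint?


Formula: Avg velocity = Total points / Number of sprints
Points: [51, 52, 41, 40, 41]
Sum = 51 + 52 + 41 + 40 + 41 = 225
Avg velocity = 225 / 5 = 45.0 points/sprint

45.0 points/sprint


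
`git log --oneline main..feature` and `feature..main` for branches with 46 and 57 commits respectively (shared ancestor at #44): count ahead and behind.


Common ancestor: commit #44
feature commits after divergence: 46 - 44 = 2
main commits after divergence: 57 - 44 = 13
feature is 2 commits ahead of main
main is 13 commits ahead of feature

feature ahead: 2, main ahead: 13


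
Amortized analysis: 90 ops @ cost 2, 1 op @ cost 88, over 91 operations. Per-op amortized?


Formula: Amortized cost = Total cost / Operations
Total cost = (90 * 2) + (1 * 88)
Total cost = 180 + 88 = 268
Amortized = 268 / 91 = 2.9451

2.9451


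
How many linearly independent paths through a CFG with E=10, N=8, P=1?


Formula: V(G) = E - N + 2P
V(G) = 10 - 8 + 2*1
V(G) = 2 + 2
V(G) = 4

4


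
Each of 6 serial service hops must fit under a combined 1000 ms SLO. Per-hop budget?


Formula: per_stage = total_budget / stages
per_stage = 1000 / 6
per_stage = 166.67 ms

166.67 ms


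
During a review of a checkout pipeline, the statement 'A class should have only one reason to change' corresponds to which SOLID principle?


This describes the Single Responsibility Principle (SRP)

Single Responsibility Principle (SRP)


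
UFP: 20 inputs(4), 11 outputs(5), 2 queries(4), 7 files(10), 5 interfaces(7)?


UFP = EI*4 + EO*5 + EQ*4 + ILF*10 + EIF*7
UFP = 20*4 + 11*5 + 2*4 + 7*10 + 5*7
UFP = 80 + 55 + 8 + 70 + 35
UFP = 248

248


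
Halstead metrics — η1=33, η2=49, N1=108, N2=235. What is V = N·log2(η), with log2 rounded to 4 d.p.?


Formula: V = N * log2(η), where N = N1 + N2 and η = η1 + η2
η = 33 + 49 = 82
N = 108 + 235 = 343
log2(82) ≈ 6.3576
V = 343 * 6.3576 = 2180.66

2180.66


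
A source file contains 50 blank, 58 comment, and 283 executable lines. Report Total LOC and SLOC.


Total LOC = blank + comment + code
Total LOC = 50 + 58 + 283 = 391
SLOC (source only) = code = 283

Total LOC: 391, SLOC: 283


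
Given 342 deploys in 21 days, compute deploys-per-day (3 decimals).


Formula: deployments per day = releases / days
= 342 / 21
= 16.286 deploys/day
(equivalently, 114.0 deploys/week)

16.286 deploys/day


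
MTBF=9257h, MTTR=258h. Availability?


Availability = MTBF / (MTBF + MTTR)
Availability = 9257 / (9257 + 258)
Availability = 9257 / 9515
Availability = 97.2885%

97.2885%


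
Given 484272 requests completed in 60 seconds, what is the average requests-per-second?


Formula: throughput = requests / seconds
throughput = 484272 / 60
throughput = 8071.2 requests/second

8071.2 requests/second


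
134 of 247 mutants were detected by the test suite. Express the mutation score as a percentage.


Mutation score = killed / total * 100
Mutation score = 134 / 247 * 100
Mutation score = 54.25%

54.25%


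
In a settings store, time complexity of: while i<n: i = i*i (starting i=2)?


Reasoning: squaring drives double-exponential growth; iterations ~ log log n
Complexity: O(log log n)

O(log log n)


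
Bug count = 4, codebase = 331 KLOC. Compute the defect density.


Defect density = defects / KLOC
Defect density = 4 / 331
Defect density = 0.012 defects/KLOC

0.012 defects/KLOC


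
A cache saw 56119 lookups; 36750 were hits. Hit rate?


Formula: hit rate = hits / (hits + misses) * 100
hit rate = 36750 / (36750 + 19369) * 100
hit rate = 36750 / 56119 * 100
hit rate = 65.49%

65.49%


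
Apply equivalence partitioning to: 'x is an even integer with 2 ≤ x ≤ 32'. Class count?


Constraint: even integers in [2, 32]
Class 1: x < 2 — out-of-range invalid
Class 2: x in [2,32] but odd — wrong type invalid
Class 3: x in [2,32] and even — valid
Class 4: x > 32 — out-of-range invalid
Total equivalence classes: 4

4 equivalence classes


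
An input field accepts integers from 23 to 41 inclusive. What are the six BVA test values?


Range: [23, 41]
Boundaries: just below min, min, min+1, max-1, max, just above max
Values: [22, 23, 24, 40, 41, 42]

[22, 23, 24, 40, 41, 42]


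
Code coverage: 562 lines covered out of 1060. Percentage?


Coverage = covered / total * 100
Coverage = 562 / 1060 * 100
Coverage = 53.02%

53.02%


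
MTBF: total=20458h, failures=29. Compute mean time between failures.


Formula: MTBF = Total operating time / Number of failures
MTBF = 20458 / 29
MTBF = 705.45 hours

705.45 hours


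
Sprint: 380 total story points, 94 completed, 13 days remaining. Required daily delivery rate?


Formula: Required rate = Remaining points / Days left
Remaining = 380 - 94 = 286 points
Required rate = 286 / 13 = 22.0 points/day

22.0 points/day


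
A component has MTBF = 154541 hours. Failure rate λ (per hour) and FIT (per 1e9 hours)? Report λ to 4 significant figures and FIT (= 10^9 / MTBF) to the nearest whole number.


Formula: λ = 1 / MTBF; FIT = λ × 1e9 = 1e9 / MTBF
λ = 1 / 154541 ≈ 6.471e-06 failures/hour
FIT = 1e9 / 154541 ≈ 6471 failures per 1e9 hours (nearest whole number)

λ = 6.471e-06 /h, FIT = 6471


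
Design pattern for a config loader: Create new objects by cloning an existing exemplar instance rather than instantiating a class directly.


This matches the Prototype pattern

Prototype


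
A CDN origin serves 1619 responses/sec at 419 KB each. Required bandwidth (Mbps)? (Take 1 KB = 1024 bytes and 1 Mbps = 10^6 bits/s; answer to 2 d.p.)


Formula: Mbps = payload_bytes * RPS * 8 / 1e6
Payload per request = 419 KB = 419 * 1024 = 429056 bytes
Total bytes/sec = 429056 * 1619 = 694641664
Total bits/sec = 694641664 * 8 = 5557133312
Mbps = 5557133312 / 1e6 = 5557.13

5557.13 Mbps


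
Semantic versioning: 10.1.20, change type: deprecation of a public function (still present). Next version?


Current: 10.1.20
Change category: 'deprecation of a public function (still present)' → minor bump
SemVer rule: minor bump → increment MINOR, reset PATCH to 0 (MAJOR unchanged)
New: 10.2.0

10.2.0


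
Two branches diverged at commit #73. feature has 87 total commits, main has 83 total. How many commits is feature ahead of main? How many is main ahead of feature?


Common ancestor: commit #73
feature commits after divergence: 87 - 73 = 14
main commits after divergence: 83 - 73 = 10
feature is 14 commits ahead of main
main is 10 commits ahead of feature

feature ahead: 14, main ahead: 10


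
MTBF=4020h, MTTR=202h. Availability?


Availability = MTBF / (MTBF + MTTR)
Availability = 4020 / (4020 + 202)
Availability = 4020 / 4222
Availability = 95.2155%

95.2155%


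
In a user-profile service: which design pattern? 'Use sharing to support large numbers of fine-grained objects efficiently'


This matches the Flyweight pattern

Flyweight


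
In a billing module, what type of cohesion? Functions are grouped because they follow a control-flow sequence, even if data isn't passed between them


Reasoning: Grouped by order of execution within a routine, not by data flow
Type: Procedural cohesion

Procedural cohesion


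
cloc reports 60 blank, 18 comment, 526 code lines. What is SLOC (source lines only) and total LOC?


Total LOC = blank + comment + code
Total LOC = 60 + 18 + 526 = 604
SLOC (source only) = code = 526

Total LOC: 604, SLOC: 526


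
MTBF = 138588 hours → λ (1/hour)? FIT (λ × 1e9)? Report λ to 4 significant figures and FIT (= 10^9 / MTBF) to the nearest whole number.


Formula: λ = 1 / MTBF; FIT = λ × 1e9 = 1e9 / MTBF
λ = 1 / 138588 ≈ 7.216e-06 failures/hour
FIT = 1e9 / 138588 ≈ 7216 failures per 1e9 hours (nearest whole number)

λ = 7.216e-06 /h, FIT = 7216


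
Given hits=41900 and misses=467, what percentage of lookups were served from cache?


Formula: hit rate = hits / (hits + misses) * 100
hit rate = 41900 / (41900 + 467) * 100
hit rate = 41900 / 42367 * 100
hit rate = 98.9%

98.9%


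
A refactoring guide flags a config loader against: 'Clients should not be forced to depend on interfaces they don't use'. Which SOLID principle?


This describes the Interface Segregation Principle (ISP)

Interface Segregation Principle (ISP)


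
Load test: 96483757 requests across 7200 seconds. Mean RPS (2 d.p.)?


Formula: throughput = requests / seconds
throughput = 96483757 / 7200
throughput = 13400.52 requests/second

13400.52 requests/second


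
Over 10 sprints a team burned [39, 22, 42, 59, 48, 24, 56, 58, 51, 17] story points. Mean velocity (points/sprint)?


Formula: Avg velocity = Total points / Number of sprints
Points: [39, 22, 42, 59, 48, 24, 56, 58, 51, 17]
Sum = 39 + 22 + 42 + 59 + 48 + 24 + 56 + 58 + 51 + 17 = 416
Avg velocity = 416 / 10 = 41.6 points/sprint

41.6 points/sprint


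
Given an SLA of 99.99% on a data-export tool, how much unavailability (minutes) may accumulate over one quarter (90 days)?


Formula: allowed downtime = period * (100 - SLA) / 100
Period (quarter (90 days)) = 129600 minutes
Unavailability fraction = (100 - 99.99) / 100
Allowed downtime = 129600 * (100 - 99.99) / 100
Allowed downtime = 12.96 minutes

12.96 minutes


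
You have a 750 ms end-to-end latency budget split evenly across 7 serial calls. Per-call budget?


Formula: per_stage = total_budget / stages
per_stage = 750 / 7
per_stage = 107.14 ms

107.14 ms


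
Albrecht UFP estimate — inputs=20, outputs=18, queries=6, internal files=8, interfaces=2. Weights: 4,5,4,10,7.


UFP = EI*4 + EO*5 + EQ*4 + ILF*10 + EIF*7
UFP = 20*4 + 18*5 + 6*4 + 8*10 + 2*7
UFP = 80 + 90 + 24 + 80 + 14
UFP = 288

288


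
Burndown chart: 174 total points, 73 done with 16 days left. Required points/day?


Formula: Required rate = Remaining points / Days left
Remaining = 174 - 73 = 101 points
Required rate = 101 / 16 = 6.31 points/day

6.31 points/day


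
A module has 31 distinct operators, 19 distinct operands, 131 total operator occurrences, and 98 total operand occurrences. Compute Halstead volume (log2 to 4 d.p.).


Formula: V = N * log2(η), where N = N1 + N2 and η = η1 + η2
η = 31 + 19 = 50
N = 131 + 98 = 229
log2(50) ≈ 5.6439
V = 229 * 5.6439 = 1292.45

1292.45


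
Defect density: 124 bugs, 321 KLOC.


Defect density = defects / KLOC
Defect density = 124 / 321
Defect density = 0.386 defects/KLOC

0.386 defects/KLOC


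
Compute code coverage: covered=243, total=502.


Coverage = covered / total * 100
Coverage = 243 / 502 * 100
Coverage = 48.41%

48.41%


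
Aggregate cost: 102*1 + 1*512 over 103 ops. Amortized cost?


Formula: Amortized cost = Total cost / Operations
Total cost = (102 * 1) + (1 * 512)
Total cost = 102 + 512 = 614
Amortized = 614 / 103 = 5.9612

5.9612


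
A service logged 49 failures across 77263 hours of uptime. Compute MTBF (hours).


Formula: MTBF = Total operating time / Number of failures
MTBF = 77263 / 49
MTBF = 1576.8 hours

1576.8 hours
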